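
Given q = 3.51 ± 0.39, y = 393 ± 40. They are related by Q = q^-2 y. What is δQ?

7.80

For a monomial Q ∝ q^-2, y, fractional errors add in quadrature:
  (-2·δq/q)² = (-2×0.111)² = 0.0494;  (1·δy/y)² = (1×0.102)² = 0.0104
δQ/Q = √(0.0597) = 0.244
Q = 31.9, so δQ = 0.244 × 31.9 = 7.80.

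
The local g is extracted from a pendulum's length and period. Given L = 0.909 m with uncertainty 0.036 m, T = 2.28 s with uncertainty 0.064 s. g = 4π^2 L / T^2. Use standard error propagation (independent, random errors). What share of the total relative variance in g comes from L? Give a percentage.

(δg/g)² = (1·δL/L)² + (-2·δT/T)²
  L term: (1×0.0396)² = 0.00157
  T term: (-2×0.0281)² = 0.00315
Total = 0.00472. Share from L = 0.00157/0.00472 = 0.332.

33.2%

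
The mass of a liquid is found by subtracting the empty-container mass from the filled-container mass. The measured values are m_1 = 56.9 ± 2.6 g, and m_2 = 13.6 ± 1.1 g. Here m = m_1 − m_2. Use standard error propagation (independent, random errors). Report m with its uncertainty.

Absolute uncertainties add in quadrature for a linear combination:
  (δm_1)² = 6.76;  (δm_2)² = 1.21
δm = √(7.97) = 2.82 g
m = 43.3 g.

43.3 ± 2.82 g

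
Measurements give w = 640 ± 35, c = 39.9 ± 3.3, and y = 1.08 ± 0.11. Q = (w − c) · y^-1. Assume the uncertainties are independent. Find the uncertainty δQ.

Let u = w − c = 600. δu = √(δw² + δc²) = √(1220 + 10.9) = 35.2, so δu/u = 0.0586.
Q is then a monomial in u, y:
δQ/Q = √((δu/u)² + (-1·δy/y)²) = √(0.00343 + 0.0104) = 0.117
Q = 556, so δQ = 0.117 × 556 = 65.3.

65.3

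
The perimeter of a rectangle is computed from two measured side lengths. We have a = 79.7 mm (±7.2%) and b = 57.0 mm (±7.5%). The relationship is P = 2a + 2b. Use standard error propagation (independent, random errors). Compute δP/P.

For a sum/difference, combine absolute errors in quadrature:
  (2·δa)² = 132;  (2·δb)² = 73.1
δP = √(205) = 14.3 mm
P = 273 mm, so δP/P = 14.3/273 = 0.0523.

0.0523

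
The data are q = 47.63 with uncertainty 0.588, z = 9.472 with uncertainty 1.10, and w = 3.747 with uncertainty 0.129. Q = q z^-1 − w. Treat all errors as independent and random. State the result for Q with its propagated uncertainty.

1.282 ± 0.601

Let p = q·z^-1 = 5.029. δp/p = √((1·δq/q)² + (-1·δz/z)²) = √(0.000152 + 0.0135) = 0.117, so δp = 0.587.
Q = p − w: δQ = √(δp² + δw²) = √(0.345 + 0.0166) = 0.601
Q = 1.282.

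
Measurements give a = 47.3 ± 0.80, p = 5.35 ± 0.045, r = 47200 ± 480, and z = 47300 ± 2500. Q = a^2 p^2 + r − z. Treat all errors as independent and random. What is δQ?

Let w = a^2·p^2 = 64000. δw/w = √((2·δa/a)² + (2·δp/p)²) = √(0.00114 + 0.000283) = 0.0378, so δw = 2420.
Q = w + r − z: δQ = √(δw² + δr² + δz²) = √(5.85e+06 + 2.3e+05 + 6.25e+06) = 3510

3510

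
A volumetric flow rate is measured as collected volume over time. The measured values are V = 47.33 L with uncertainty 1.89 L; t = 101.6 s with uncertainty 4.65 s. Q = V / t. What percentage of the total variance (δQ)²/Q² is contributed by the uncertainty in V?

43.2%

(δQ/Q)² = (1·δV/V)² + (-1·δt/t)²
  V term: (1×0.0399)² = 0.00159
  t term: (-1×0.0458)² = 0.00209
Total = 0.00369. Share from V = 0.00159/0.00369 = 0.432.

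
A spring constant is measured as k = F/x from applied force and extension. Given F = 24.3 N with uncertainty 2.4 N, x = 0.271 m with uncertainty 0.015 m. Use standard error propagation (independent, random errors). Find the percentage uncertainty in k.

11.3%

For a monomial k ∝ F, x^-1, fractional errors add in quadrature:
  (1·δF/F)² = (1×0.0988)² = 0.00975;  (-1·δx/x)² = (-1×0.0554)² = 0.00306
δk/k = √(0.0128) = 0.113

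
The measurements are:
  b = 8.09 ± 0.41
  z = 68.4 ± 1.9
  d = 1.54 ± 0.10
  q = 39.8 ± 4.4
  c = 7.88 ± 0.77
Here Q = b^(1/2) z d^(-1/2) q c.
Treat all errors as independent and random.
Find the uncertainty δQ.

Relative error in a monomial: (δQ/Q)² = Σ (nᵢ · δxᵢ/xᵢ)².
  (½·δb/b)² = (0.5×0.0507)² = 0.000642;  (1·δz/z)² = (1×0.0278)² = 0.000772;  (−½·δd/d)² = (-0.5×0.0649)² = 0.00105;  (1·δq/q)² = (1×0.111)² = 0.0122;  (1·δc/c)² = (1×0.0977)² = 0.00955
δQ/Q = √(0.0242) = 0.156
Q = 49200, so δQ = 0.156 × 49200 = 7650.

7650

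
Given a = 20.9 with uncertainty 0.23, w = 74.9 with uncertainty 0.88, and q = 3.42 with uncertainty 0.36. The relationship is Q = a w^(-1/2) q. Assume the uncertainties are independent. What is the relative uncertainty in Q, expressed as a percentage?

10.6%

Since Q is a product/quotient, work with relative uncertainties:
  (1·δa/a)² = (1×0.0110)² = 0.000121;  (−½·δw/w)² = (-0.5×0.0117)² = 3.45e-05;  (1·δq/q)² = (1×0.105)² = 0.0111
δQ/Q = √(0.0112) = 0.106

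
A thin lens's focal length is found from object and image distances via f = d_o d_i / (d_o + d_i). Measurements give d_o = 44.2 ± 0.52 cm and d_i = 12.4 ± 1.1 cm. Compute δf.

0.671 cm

∂f/∂d_o = (d_i/(d_o+d_i))² = 0.0480;  ∂f/∂d_i = (d_o/(d_o+d_i))² = 0.610
δf = √((∂f/∂d_o · δd_o)² + (∂f/∂d_i · δd_i)²) = √(0.000623 + 0.450) = 0.671 cm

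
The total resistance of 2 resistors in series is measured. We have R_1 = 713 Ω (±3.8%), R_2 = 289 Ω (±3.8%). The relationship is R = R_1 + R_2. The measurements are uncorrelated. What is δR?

29.2 Ω

For a sum/difference, combine absolute errors in quadrature:
  (δR_1)² = 734;  (δR_2)² = 121
δR = √(855) = 29.2 Ω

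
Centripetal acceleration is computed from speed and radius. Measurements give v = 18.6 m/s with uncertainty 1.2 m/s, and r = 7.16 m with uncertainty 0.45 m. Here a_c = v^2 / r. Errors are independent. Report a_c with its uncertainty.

a_c is a product of powers, so relative uncertainties combine in quadrature:
  (2·δv/v)² = (2×0.0645)² = 0.0166;  (-1·δr/r)² = (-1×0.0628)² = 0.00395
δa_c/a_c = √(0.0206) = 0.144
a_c = 48.3 m/s^2, so δa_c = 0.144 × 48.3 = 6.93 m/s^2.

48.3 ± 6.93 m/s^2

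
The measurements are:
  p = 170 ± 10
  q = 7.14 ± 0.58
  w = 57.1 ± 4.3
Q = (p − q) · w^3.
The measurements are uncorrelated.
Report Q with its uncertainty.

(3.03 ± 0.710) × 10^7

Let u = p − q = 163. δu = √(δp² + δq²) = √(100 + 0.336) = 10.0, so δu/u = 0.0615.
Q is then a monomial in u, w:
δQ/Q = √((δu/u)² + (3·δw/w)²) = √(0.00378 + 0.0510) = 0.234
Q = 3.03e+07, so δQ = 0.234 × 3.03e+07 = 7.1e+06.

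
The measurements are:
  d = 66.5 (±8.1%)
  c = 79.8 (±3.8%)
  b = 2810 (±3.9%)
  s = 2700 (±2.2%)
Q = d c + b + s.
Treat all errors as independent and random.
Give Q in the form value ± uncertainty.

10800 ± 491

Let p = d·c = 5310. δp/p = √((1·δd/d)² + (1·δc/c)²) = √(0.00656 + 0.00144) = 0.0895, so δp = 475.
Q = p + b + s: δQ = √(δp² + δb² + δs²) = √(2.25e+05 + 12000 + 3530) = 491
Q = 10800.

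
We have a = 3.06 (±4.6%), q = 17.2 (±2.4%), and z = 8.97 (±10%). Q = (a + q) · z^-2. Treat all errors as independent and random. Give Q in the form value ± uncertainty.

0.252 ± 0.0507

Let u = a + q = 20.3. δu = √(δa² + δq²) = √(0.0198 + 0.170) = 0.436, so δu/u = 0.0215.
Q is then a monomial in u, z:
δQ/Q = √((δu/u)² + (-2·δz/z)²) = √(0.000463 + 0.0400) = 0.201
Q = 0.252, so δQ = 0.201 × 0.252 = 0.0507.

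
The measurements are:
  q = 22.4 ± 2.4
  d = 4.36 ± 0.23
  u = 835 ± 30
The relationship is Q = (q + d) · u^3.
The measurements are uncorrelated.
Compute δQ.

2.19e+09

Let w = q + d = 26.8. δw = √(δq² + δd²) = √(5.76 + 0.0529) = 2.41, so δw/w = 0.0901.
Q is then a monomial in w, u:
δQ/Q = √((δw/w)² + (3·δu/u)²) = √(0.00812 + 0.0116) = 0.140
Q = 1.56e+10, so δQ = 0.140 × 1.56e+10 = 2.19e+09.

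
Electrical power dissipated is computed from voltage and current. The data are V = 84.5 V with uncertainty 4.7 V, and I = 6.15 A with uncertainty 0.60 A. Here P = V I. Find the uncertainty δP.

For a monomial P ∝ V, I, fractional errors add in quadrature:
  (1·δV/V)² = (1×0.0556)² = 0.00309;  (1·δI/I)² = (1×0.0976)² = 0.00952
δP/P = √(0.0126) = 0.112
P = 520 W, so δP = 0.112 × 520 = 58.4 W.

58.4 W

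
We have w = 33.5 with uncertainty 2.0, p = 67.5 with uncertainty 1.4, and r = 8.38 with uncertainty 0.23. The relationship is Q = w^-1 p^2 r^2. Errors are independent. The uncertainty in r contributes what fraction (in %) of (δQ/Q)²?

(δQ/Q)² = (-1·δw/w)² + (2·δp/p)² + (2·δr/r)²
  w term: (-1×0.0597)² = 0.00356
  p term: (2×0.0207)² = 0.00172
  r term: (2×0.0274)² = 0.00301
Total = 0.00830. Share from r = 0.00301/0.00830 = 0.363.

36.3%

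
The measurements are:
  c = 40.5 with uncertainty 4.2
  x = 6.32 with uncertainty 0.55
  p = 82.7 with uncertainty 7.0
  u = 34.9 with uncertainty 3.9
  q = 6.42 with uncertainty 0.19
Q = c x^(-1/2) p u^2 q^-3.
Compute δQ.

1710

Each factor contributes (exponent × relative error)² to (δQ/Q)²:
  (1·δc/c)² = (1×0.104)² = 0.0108;  (−½·δx/x)² = (-0.5×0.0870)² = 0.00189;  (1·δp/p)² = (1×0.0846)² = 0.00716;  (2·δu/u)² = (2×0.112)² = 0.0500;  (-3·δq/q)² = (-3×0.0296)² = 0.00788
δQ/Q = √(0.0776) = 0.279
Q = 6130, so δQ = 0.279 × 6130 = 1710.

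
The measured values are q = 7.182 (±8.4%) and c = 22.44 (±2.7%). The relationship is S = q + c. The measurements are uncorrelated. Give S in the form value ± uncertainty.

Absolute uncertainties add in quadrature for a linear combination:
  (δq)² = 0.364;  (δc)² = 0.367
δS = √(0.731) = 0.855
S = 29.62.

29.62 ± 0.855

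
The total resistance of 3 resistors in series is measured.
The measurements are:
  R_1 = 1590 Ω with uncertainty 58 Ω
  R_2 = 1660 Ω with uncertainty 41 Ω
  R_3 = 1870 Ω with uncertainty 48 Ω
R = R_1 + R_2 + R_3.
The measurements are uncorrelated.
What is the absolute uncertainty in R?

Each term contributes (cᵢ δxᵢ)² to (δR)²:
  (δR_1)² = 3360;  (δR_2)² = 1680;  (δR_3)² = 2300
δR = √(7350) = 85.7 Ω

85.7 Ω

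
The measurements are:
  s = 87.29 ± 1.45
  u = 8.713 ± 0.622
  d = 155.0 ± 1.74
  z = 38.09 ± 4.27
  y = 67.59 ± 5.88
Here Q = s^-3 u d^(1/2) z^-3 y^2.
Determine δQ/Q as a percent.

38.9%

Products/powers → add relative errors in quadrature, weighted by exponent:
  (-3·δs/s)² = (-3×0.0166)² = 0.00248;  (1·δu/u)² = (1×0.0714)² = 0.00510;  (½·δd/d)² = (0.5×0.0112)² = 3.15e-05;  (-3·δz/z)² = (-3×0.112)² = 0.113;  (2·δy/y)² = (2×0.0870)² = 0.0303
δQ/Q = √(0.151) = 0.389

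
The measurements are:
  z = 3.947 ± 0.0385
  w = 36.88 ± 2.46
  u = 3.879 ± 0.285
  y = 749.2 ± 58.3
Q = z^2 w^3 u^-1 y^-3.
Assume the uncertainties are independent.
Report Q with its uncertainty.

0.0004791 ± 0.000152

Q is a product of powers, so relative uncertainties combine in quadrature:
  (2·δz/z)² = (2×0.00975)² = 0.000381;  (3·δw/w)² = (3×0.0667)² = 0.0400;  (-1·δu/u)² = (-1×0.0735)² = 0.00540;  (-3·δy/y)² = (-3×0.0778)² = 0.0545
δQ/Q = √(0.100) = 0.317
Q = 0.0004791, so δQ = 0.317 × 0.0004791 = 0.000152.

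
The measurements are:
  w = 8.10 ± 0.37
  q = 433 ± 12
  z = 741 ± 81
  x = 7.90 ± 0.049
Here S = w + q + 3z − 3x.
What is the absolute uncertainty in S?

243

Absolute uncertainties add in quadrature for a linear combination:
  (δw)² = 0.137;  (δq)² = 144;  (3·δz)² = 59000;  (3·δx)² = 0.0216
δS = √(59200) = 243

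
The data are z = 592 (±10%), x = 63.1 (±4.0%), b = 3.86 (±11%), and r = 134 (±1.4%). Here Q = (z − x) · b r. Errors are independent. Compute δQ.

43100

Let u = z − x = 529. δu = √(δz² + δx²) = √(3500 + 6.37) = 59.3, so δu/u = 0.112.
Q is then a monomial in u, b, r:
δQ/Q = √((δu/u)² + (1·δb/b)² + (1·δr/r)²) = √(0.0126 + 0.0121 + 0.000196) = 0.158
Q = 2.74e+05, so δQ = 0.158 × 2.74e+05 = 43100.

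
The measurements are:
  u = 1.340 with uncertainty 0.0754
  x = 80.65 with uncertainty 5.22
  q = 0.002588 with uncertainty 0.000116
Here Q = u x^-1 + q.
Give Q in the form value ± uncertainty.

Let p = u·x^-1 = 0.01662. δp/p = √((1·δu/u)² + (-1·δx/x)²) = √(0.00317 + 0.00419) = 0.0858, so δp = 0.00142.
Q = p + q: δQ = √(δp² + δq²) = √(2.03e-06 + 1.35e-08) = 0.00143
Q = 0.01920.

0.01920 ± 0.00143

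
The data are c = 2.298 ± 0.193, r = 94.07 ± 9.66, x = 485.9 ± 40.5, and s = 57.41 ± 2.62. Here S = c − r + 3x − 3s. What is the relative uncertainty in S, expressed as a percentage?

Absolute uncertainties add in quadrature for a linear combination:
  (δc)² = 0.0372;  (δr)² = 93.3;  (3·δx)² = 14800;  (3·δs)² = 61.8
δS = √(14900) = 122
S = 1194, so δS/S = 122/1194 = 0.102.

10.2%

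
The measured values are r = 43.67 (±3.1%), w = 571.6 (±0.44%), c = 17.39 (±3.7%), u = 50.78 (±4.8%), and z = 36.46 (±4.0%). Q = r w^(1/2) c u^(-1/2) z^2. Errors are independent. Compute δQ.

3.27e+05

Relative error in a monomial: (δQ/Q)² = Σ (nᵢ · δxᵢ/xᵢ)².
  (1·δr/r)² = (1×0.0310)² = 0.000961;  (½·δw/w)² = (0.5×0.00440)² = 4.84e-06;  (1·δc/c)² = (1×0.0370)² = 0.00137;  (−½·δu/u)² = (-0.5×0.0480)² = 0.000576;  (2·δz/z)² = (2×0.0400)² = 0.00640
δQ/Q = √(0.00931) = 0.0965
Q = 3.387e+06, so δQ = 0.0965 × 3.387e+06 = 3.27e+05.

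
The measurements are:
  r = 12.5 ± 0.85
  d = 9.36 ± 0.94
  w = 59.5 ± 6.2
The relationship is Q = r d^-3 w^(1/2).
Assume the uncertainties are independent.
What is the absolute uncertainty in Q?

0.0368

Since Q is a product/quotient, work with relative uncertainties:
  (1·δr/r)² = (1×0.0680)² = 0.00462;  (-3·δd/d)² = (-3×0.100)² = 0.0908;  (½·δw/w)² = (0.5×0.104)² = 0.00271
δQ/Q = √(0.0981) = 0.313
Q = 0.118, so δQ = 0.313 × 0.118 = 0.0368.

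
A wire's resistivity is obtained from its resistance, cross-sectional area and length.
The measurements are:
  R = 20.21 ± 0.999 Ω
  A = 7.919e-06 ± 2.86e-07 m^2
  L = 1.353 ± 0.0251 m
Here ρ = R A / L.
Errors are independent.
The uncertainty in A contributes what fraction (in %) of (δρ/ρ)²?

31.9%

(δρ/ρ)² = (1·δR/R)² + (1·δA/A)² + (-1·δL/L)²
  R term: (1×0.0494)² = 0.00244
  A term: (1×0.0361)² = 0.00130
  L term: (-1×0.0186)² = 0.000344
Total = 0.00409. Share from A = 0.00130/0.00409 = 0.319.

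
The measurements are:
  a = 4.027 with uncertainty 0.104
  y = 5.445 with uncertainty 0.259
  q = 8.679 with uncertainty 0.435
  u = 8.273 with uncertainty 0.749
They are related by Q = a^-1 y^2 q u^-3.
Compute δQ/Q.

Products/powers → add relative errors in quadrature, weighted by exponent:
  (-1·δa/a)² = (-1×0.0258)² = 0.000667;  (2·δy/y)² = (2×0.0476)² = 0.00905;  (1·δq/q)² = (1×0.0501)² = 0.00251;  (-3·δu/u)² = (-3×0.0905)² = 0.0738
δQ/Q = √(0.0860) = 0.293

0.293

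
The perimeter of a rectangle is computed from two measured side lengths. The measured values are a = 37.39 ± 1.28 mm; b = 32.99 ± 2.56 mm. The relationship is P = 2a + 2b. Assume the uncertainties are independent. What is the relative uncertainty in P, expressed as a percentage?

4.07%

Sums and differences: (δP)² = Σ (cᵢ δxᵢ)².
  (2·δa)² = 6.55;  (2·δb)² = 26.2
δP = √(32.8) = 5.72 mm
P = 140.8 mm, so δP/P = 5.72/140.8 = 0.0407.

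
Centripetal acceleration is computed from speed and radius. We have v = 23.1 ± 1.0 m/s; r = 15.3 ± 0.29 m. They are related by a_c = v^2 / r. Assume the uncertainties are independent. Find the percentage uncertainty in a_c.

8.86%

a_c is a product of powers, so relative uncertainties combine in quadrature:
  (2·δv/v)² = (2×0.0433)² = 0.00750;  (-1·δr/r)² = (-1×0.0190)² = 0.000359
δa_c/a_c = √(0.00786) = 0.0886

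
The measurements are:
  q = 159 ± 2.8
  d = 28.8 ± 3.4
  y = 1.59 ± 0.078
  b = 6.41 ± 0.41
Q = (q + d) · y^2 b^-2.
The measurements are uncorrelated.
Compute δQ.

1.88

Let u = q + d = 188. δu = √(δq² + δd²) = √(7.84 + 11.6) = 4.40, so δu/u = 0.0235.
Q is then a monomial in u, y, b:
δQ/Q = √((δu/u)² + (2·δy/y)² + (-2·δb/b)²) = √(0.000550 + 0.00963 + 0.0164) = 0.163
Q = 11.6, so δQ = 0.163 × 11.6 = 1.88.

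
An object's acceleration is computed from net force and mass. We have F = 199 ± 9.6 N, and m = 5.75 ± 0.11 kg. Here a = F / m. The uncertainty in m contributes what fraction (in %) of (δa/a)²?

13.6%

(δa/a)² = (1·δF/F)² + (-1·δm/m)²
  F term: (1×0.0482)² = 0.00233
  m term: (-1×0.0191)² = 0.000366
Total = 0.00269. Share from m = 0.000366/0.00269 = 0.136.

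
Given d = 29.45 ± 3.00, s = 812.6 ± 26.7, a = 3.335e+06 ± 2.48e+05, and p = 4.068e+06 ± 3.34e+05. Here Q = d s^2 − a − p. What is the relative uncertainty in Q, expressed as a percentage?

19.9%

Let w = d·s^2 = 1.945e+07. δw/w = √((1·δd/d)² + (2·δs/s)²) = √(0.0104 + 0.00432) = 0.121, so δw = 2.36e+06.
Q = w − a − p: δQ = √(δw² + δa² + δp²) = √(5.56e+12 + 6.15e+10 + 1.12e+11) = 2.39e+06
Q = 1.204e+07, so δQ/Q = 2.39e+06/1.204e+07 = 0.199.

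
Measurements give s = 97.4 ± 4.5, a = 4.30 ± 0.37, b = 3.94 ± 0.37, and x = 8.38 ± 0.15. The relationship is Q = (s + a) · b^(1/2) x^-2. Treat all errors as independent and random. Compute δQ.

0.212

Let u = s + a = 102. δu = √(δs² + δa²) = √(20.2 + 0.137) = 4.52, so δu/u = 0.0444.
Q is then a monomial in u, b, x:
δQ/Q = √((δu/u)² + (½·δb/b)² + (-2·δx/x)²) = √(0.00197 + 0.00220 + 0.00128) = 0.0739
Q = 2.87, so δQ = 0.0739 × 2.87 = 0.212.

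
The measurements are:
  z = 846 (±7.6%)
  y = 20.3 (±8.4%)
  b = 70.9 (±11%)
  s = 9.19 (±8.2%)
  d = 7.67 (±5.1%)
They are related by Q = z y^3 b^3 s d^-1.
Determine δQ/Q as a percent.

Relative error in a monomial: (δQ/Q)² = Σ (nᵢ · δxᵢ/xᵢ)².
  (1·δz/z)² = (1×0.0760)² = 0.00578;  (3·δy/y)² = (3×0.0840)² = 0.0635;  (3·δb/b)² = (3×0.110)² = 0.109;  (1·δs/s)² = (1×0.0820)² = 0.00672;  (-1·δd/d)² = (-1×0.0510)² = 0.00260
δQ/Q = √(0.188) = 0.433

43.3%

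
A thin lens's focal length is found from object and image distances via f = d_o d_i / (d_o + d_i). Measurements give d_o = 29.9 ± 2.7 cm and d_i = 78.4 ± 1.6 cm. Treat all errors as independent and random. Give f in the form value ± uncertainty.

21.6 ± 1.42 cm

∂f/∂d_o = (d_i/(d_o+d_i))² = 0.524;  ∂f/∂d_i = (d_o/(d_o+d_i))² = 0.0762
δf = √((∂f/∂d_o · δd_o)² + (∂f/∂d_i · δd_i)²) = √(2.00 + 0.0149) = 1.42 cm
f = 21.6 cm.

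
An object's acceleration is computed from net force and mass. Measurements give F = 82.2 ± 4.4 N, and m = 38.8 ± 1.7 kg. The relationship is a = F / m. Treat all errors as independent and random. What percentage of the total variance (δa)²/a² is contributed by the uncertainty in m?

(δa/a)² = (1·δF/F)² + (-1·δm/m)²
  F term: (1×0.0535)² = 0.00287
  m term: (-1×0.0438)² = 0.00192
Total = 0.00478. Share from m = 0.00192/0.00478 = 0.401.

40.1%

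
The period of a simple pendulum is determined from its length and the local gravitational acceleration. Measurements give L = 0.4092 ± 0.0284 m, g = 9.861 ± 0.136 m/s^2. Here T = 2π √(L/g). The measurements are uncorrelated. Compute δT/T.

0.0354

Relative error in a monomial: (δT/T)² = Σ (nᵢ · δxᵢ/xᵢ)².
  (½·δL/L)² = (0.5×0.0694)² = 0.00120;  (−½·δg/g)² = (-0.5×0.0138)² = 4.76e-05
δT/T = √(0.00125) = 0.0354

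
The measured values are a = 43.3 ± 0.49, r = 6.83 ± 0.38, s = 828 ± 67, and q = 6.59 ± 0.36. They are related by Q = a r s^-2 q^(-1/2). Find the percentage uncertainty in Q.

Q is a product of powers, so relative uncertainties combine in quadrature:
  (1·δa/a)² = (1×0.0113)² = 0.000128;  (1·δr/r)² = (1×0.0556)² = 0.00310;  (-2·δs/s)² = (-2×0.0809)² = 0.0262;  (−½·δq/q)² = (-0.5×0.0546)² = 0.000746
δQ/Q = √(0.0302) = 0.174

17.4%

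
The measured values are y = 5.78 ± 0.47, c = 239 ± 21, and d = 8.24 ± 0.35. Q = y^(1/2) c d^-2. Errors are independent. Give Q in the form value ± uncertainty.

8.46 ± 1.09

Relative error in a monomial: (δQ/Q)² = Σ (nᵢ · δxᵢ/xᵢ)².
  (½·δy/y)² = (0.5×0.0813)² = 0.00165;  (1·δc/c)² = (1×0.0879)² = 0.00772;  (-2·δd/d)² = (-2×0.0425)² = 0.00722
δQ/Q = √(0.0166) = 0.129
Q = 8.46, so δQ = 0.129 × 8.46 = 1.09.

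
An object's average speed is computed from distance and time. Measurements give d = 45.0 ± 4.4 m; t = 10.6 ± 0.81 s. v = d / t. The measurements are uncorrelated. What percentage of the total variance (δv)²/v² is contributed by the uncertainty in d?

62.1%

(δv/v)² = (1·δd/d)² + (-1·δt/t)²
  d term: (1×0.0978)² = 0.00956
  t term: (-1×0.0764)² = 0.00584
Total = 0.0154. Share from d = 0.00956/0.0154 = 0.621.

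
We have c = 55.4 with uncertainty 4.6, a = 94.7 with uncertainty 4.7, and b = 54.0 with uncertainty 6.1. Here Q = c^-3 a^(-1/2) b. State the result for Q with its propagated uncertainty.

For a monomial Q ∝ c^-3, a^(-1/2), b, fractional errors add in quadrature:
  (-3·δc/c)² = (-3×0.0830)² = 0.0620;  (−½·δa/a)² = (-0.5×0.0496)² = 0.000616;  (1·δb/b)² = (1×0.113)² = 0.0128
δQ/Q = √(0.0754) = 0.275
Q = 3.26e-05, so δQ = 0.275 × 3.26e-05 = 8.96e-06.

(3.26 ± 0.896) × 10^-5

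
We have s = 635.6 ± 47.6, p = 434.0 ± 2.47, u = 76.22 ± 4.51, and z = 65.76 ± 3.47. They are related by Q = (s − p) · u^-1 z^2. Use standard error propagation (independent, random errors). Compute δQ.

3040

Let w = s − p = 201.6. δw = √(δs² + δp²) = √(2270 + 6.10) = 47.7, so δw/w = 0.236.
Q is then a monomial in w, u, z:
δQ/Q = √((δw/w)² + (-1·δu/u)² + (2·δz/z)²) = √(0.0559 + 0.00350 + 0.0111) = 0.266
Q = 11440, so δQ = 0.266 × 11440 = 3040.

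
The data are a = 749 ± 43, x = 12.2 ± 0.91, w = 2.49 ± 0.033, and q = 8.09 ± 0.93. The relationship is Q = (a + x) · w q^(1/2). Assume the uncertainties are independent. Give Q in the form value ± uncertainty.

Let u = a + x = 761. δu = √(δa² + δx²) = √(1850 + 0.828) = 43.0, so δu/u = 0.0565.
Q is then a monomial in u, w, q:
δQ/Q = √((δu/u)² + (1·δw/w)² + (½·δq/q)²) = √(0.00319 + 0.000176 + 0.00330) = 0.0817
Q = 5390, so δQ = 0.0817 × 5390 = 440.

5390 ± 440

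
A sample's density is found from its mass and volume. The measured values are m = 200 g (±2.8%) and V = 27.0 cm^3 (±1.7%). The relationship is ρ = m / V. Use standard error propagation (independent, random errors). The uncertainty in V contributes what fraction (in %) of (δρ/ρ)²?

(δρ/ρ)² = (1·δm/m)² + (-1·δV/V)²
  m term: (1×0.0280)² = 0.000784
  V term: (-1×0.0170)² = 0.000289
Total = 0.00107. Share from V = 0.000289/0.00107 = 0.269.

26.9%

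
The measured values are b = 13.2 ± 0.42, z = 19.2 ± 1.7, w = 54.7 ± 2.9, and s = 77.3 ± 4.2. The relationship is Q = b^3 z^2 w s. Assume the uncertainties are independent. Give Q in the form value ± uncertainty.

Q is a product of powers, so relative uncertainties combine in quadrature:
  (3·δb/b)² = (3×0.0318)² = 0.00911;  (2·δz/z)² = (2×0.0885)² = 0.0314;  (1·δw/w)² = (1×0.0530)² = 0.00281;  (1·δs/s)² = (1×0.0543)² = 0.00295
δQ/Q = √(0.0462) = 0.215
Q = 3.59e+09, so δQ = 0.215 × 3.59e+09 = 7.71e+08.

(3.59 ± 0.771) × 10^9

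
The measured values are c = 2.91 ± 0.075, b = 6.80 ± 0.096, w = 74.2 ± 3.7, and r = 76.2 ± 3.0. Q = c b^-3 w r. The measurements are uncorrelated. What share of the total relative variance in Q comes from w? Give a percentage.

(δQ/Q)² = (1·δc/c)² + (-3·δb/b)² + (1·δw/w)² + (1·δr/r)²
  c term: (1×0.0258)² = 0.000664
  b term: (-3×0.0141)² = 0.00179
  w term: (1×0.0499)² = 0.00249
  r term: (1×0.0394)² = 0.00155
Total = 0.00649. Share from w = 0.00249/0.00649 = 0.383.

38.3%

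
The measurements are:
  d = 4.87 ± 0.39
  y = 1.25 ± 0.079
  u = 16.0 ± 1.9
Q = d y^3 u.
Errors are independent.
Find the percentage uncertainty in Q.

23.8%

Each factor contributes (exponent × relative error)² to (δQ/Q)²:
  (1·δd/d)² = (1×0.0801)² = 0.00641;  (3·δy/y)² = (3×0.0632)² = 0.0359;  (1·δu/u)² = (1×0.119)² = 0.0141
δQ/Q = √(0.0565) = 0.238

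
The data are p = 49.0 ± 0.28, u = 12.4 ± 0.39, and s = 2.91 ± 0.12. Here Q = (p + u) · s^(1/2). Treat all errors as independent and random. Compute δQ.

Let w = p + u = 61.4. δw = √(δp² + δu²) = √(0.0784 + 0.152) = 0.480, so δw/w = 0.00782.
Q is then a monomial in w, s:
δQ/Q = √((δw/w)² + (½·δs/s)²) = √(6.11e-05 + 0.000425) = 0.0221
Q = 105, so δQ = 0.0221 × 105 = 2.31.

2.31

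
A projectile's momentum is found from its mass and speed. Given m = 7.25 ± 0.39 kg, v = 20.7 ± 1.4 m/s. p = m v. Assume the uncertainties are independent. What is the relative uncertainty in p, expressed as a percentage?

p is a product of powers, so relative uncertainties combine in quadrature:
  (1·δm/m)² = (1×0.0538)² = 0.00289;  (1·δv/v)² = (1×0.0676)² = 0.00457
δp/p = √(0.00747) = 0.0864

8.64%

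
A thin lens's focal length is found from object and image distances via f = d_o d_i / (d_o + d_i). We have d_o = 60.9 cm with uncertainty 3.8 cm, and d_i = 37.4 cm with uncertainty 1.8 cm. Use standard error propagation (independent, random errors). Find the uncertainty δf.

0.883 cm

∂f/∂d_o = (d_i/(d_o+d_i))² = 0.145;  ∂f/∂d_i = (d_o/(d_o+d_i))² = 0.384
δf = √((∂f/∂d_o · δd_o)² + (∂f/∂d_i · δd_i)²) = √(0.303 + 0.477) = 0.883 cm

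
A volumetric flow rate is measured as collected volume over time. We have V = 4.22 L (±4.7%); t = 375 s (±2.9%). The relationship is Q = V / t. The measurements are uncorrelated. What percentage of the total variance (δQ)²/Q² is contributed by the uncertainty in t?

(δQ/Q)² = (1·δV/V)² + (-1·δt/t)²
  V term: (1×0.0470)² = 0.00221
  t term: (-1×0.0290)² = 0.000841
Total = 0.00305. Share from t = 0.000841/0.00305 = 0.276.

27.6%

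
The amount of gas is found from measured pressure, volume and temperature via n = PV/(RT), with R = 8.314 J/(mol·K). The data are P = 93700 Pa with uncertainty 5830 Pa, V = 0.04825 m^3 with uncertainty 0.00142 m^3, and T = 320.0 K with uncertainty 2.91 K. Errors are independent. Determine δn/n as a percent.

For a monomial n ∝ P, V, T^-1, fractional errors add in quadrature:
  (1·δP/P)² = (1×0.0622)² = 0.00387;  (1·δV/V)² = (1×0.0294)² = 0.000866;  (-1·δT/T)² = (-1×0.00909)² = 8.27e-05
δn/n = √(0.00482) = 0.0694

6.94%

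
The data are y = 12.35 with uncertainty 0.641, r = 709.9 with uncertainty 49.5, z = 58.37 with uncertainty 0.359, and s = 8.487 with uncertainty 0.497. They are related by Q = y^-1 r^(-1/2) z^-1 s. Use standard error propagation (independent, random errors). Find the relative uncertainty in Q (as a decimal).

Products/powers → add relative errors in quadrature, weighted by exponent:
  (-1·δy/y)² = (-1×0.0519)² = 0.00269;  (−½·δr/r)² = (-0.5×0.0697)² = 0.00122;  (-1·δz/z)² = (-1×0.00615)² = 3.78e-05;  (1·δs/s)² = (1×0.0586)² = 0.00343
δQ/Q = √(0.00738) = 0.0859

0.0859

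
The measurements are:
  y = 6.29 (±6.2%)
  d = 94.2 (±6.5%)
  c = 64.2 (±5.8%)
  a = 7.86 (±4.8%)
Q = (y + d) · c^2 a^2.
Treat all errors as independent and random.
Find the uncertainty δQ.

Let u = y + d = 100. δu = √(δy² + δd²) = √(0.152 + 37.5) = 6.14, so δu/u = 0.0611.
Q is then a monomial in u, c, a:
δQ/Q = √((δu/u)² + (2·δc/c)² + (2·δa/a)²) = √(0.00373 + 0.0135 + 0.00922) = 0.162
Q = 2.56e+07, so δQ = 0.162 × 2.56e+07 = 4.16e+06.

4.16e+06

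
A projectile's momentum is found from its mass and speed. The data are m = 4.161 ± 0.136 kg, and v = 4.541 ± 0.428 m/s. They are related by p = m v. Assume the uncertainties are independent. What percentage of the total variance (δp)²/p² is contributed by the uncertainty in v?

89.3%

(δp/p)² = (1·δm/m)² + (1·δv/v)²
  m term: (1×0.0327)² = 0.00107
  v term: (1×0.0943)² = 0.00888
Total = 0.00995. Share from v = 0.00888/0.00995 = 0.893.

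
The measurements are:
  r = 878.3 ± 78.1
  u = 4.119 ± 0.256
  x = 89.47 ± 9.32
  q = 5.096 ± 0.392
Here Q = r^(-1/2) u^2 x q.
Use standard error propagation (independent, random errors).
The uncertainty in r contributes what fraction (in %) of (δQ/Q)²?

5.78%

(δQ/Q)² = (−½·δr/r)² + (2·δu/u)² + (1·δx/x)² + (1·δq/q)²
  r term: (-0.5×0.0889)² = 0.00198
  u term: (2×0.0622)² = 0.0155
  x term: (1×0.104)² = 0.0109
  q term: (1×0.0769)² = 0.00592
Total = 0.0342. Share from r = 0.00198/0.0342 = 0.0578.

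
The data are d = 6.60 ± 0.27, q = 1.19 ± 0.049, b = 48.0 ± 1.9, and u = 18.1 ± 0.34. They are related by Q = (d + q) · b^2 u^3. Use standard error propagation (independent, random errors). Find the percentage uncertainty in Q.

Let w = d + q = 7.79. δw = √(δd² + δq²) = √(0.0729 + 0.00240) = 0.274, so δw/w = 0.0352.
Q is then a monomial in w, b, u:
δQ/Q = √((δw/w)² + (2·δb/b)² + (3·δu/u)²) = √(0.00124 + 0.00627 + 0.00318) = 0.103

10.3%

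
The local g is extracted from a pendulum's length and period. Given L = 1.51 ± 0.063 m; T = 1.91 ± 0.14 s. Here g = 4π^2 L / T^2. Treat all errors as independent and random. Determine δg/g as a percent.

Each factor contributes (exponent × relative error)² to (δg/g)²:
  (1·δL/L)² = (1×0.0417)² = 0.00174;  (-2·δT/T)² = (-2×0.0733)² = 0.0215
δg/g = √(0.0232) = 0.152

15.2%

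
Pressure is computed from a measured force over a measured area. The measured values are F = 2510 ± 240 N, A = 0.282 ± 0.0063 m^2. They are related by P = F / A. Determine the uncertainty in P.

874 Pa

For a monomial P ∝ F, A^-1, fractional errors add in quadrature:
  (1·δF/F)² = (1×0.0956)² = 0.00914;  (-1·δA/A)² = (-1×0.0223)² = 0.000499
δP/P = √(0.00964) = 0.0982
P = 8900 Pa, so δP = 0.0982 × 8900 = 874 Pa.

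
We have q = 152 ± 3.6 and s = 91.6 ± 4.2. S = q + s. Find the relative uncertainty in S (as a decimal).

For a sum/difference, combine absolute errors in quadrature:
  (δq)² = 13.0;  (δs)² = 17.6
δS = √(30.6) = 5.53
S = 244, so δS/S = 5.53/244 = 0.0227.

0.0227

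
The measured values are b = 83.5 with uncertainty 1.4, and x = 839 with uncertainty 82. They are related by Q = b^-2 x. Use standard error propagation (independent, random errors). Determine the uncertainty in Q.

Products/powers → add relative errors in quadrature, weighted by exponent:
  (-2·δb/b)² = (-2×0.0168)² = 0.00112;  (1·δx/x)² = (1×0.0977)² = 0.00955
δQ/Q = √(0.0107) = 0.103
Q = 0.120, so δQ = 0.103 × 0.120 = 0.0124.

0.0124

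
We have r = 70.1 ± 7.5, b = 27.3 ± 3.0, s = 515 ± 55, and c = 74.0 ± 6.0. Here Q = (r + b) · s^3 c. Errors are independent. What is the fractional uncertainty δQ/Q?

0.341

Let u = r + b = 97.4. δu = √(δr² + δb²) = √(56.2 + 9.00) = 8.08, so δu/u = 0.0829.
Q is then a monomial in u, s, c:
δQ/Q = √((δu/u)² + (3·δs/s)² + (1·δc/c)²) = √(0.00688 + 0.103 + 0.00657) = 0.341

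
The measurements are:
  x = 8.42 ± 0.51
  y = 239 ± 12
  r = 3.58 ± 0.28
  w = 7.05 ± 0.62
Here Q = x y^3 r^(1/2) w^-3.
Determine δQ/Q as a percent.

31.2%

For a monomial Q ∝ x, y^3, r^(1/2), w^-3, fractional errors add in quadrature:
  (1·δx/x)² = (1×0.0606)² = 0.00367;  (3·δy/y)² = (3×0.0502)² = 0.0227;  (½·δr/r)² = (0.5×0.0782)² = 0.00153;  (-3·δw/w)² = (-3×0.0879)² = 0.0696
δQ/Q = √(0.0975) = 0.312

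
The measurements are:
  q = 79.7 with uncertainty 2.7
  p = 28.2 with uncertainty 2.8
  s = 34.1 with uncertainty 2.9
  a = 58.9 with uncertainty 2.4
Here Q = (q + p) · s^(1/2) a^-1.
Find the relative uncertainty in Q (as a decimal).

0.0691

Let u = q + p = 108. δu = √(δq² + δp²) = √(7.29 + 7.84) = 3.89, so δu/u = 0.0360.
Q is then a monomial in u, s, a:
δQ/Q = √((δu/u)² + (½·δs/s)² + (-1·δa/a)²) = √(0.00130 + 0.00181 + 0.00166) = 0.0691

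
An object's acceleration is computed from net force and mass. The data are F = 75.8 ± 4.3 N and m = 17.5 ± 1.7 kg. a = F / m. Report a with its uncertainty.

4.33 ± 0.487 m/s^2

a is a product of powers, so relative uncertainties combine in quadrature:
  (1·δF/F)² = (1×0.0567)² = 0.00322;  (-1·δm/m)² = (-1×0.0971)² = 0.00944
δa/a = √(0.0127) = 0.112
a = 4.33 m/s^2, so δa = 0.112 × 4.33 = 0.487 m/s^2.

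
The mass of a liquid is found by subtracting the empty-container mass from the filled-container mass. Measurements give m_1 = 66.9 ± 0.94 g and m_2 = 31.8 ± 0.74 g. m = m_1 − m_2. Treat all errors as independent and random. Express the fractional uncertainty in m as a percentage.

3.41%

Sums and differences: (δm)² = Σ (cᵢ δxᵢ)².
  (δm_1)² = 0.884;  (δm_2)² = 0.548
δm = √(1.43) = 1.20 g
m = 35.1 g, so δm/m = 1.20/35.1 = 0.0341.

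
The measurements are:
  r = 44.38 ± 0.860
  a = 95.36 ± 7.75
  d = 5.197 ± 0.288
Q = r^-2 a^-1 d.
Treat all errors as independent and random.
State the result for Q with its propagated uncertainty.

For a monomial Q ∝ r^-2, a^-1, d, fractional errors add in quadrature:
  (-2·δr/r)² = (-2×0.0194)² = 0.00150;  (-1·δa/a)² = (-1×0.0813)² = 0.00660;  (1·δd/d)² = (1×0.0554)² = 0.00307
δQ/Q = √(0.0112) = 0.106
Q = 2.767e-05, so δQ = 0.106 × 2.767e-05 = 2.93e-06.

(2.767 ± 0.293) × 10^-5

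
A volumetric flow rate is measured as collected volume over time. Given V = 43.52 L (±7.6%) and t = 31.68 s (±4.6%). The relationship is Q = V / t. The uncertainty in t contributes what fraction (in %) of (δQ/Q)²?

26.8%

(δQ/Q)² = (1·δV/V)² + (-1·δt/t)²
  V term: (1×0.0760)² = 0.00578
  t term: (-1×0.0460)² = 0.00212
Total = 0.00789. Share from t = 0.00212/0.00789 = 0.268.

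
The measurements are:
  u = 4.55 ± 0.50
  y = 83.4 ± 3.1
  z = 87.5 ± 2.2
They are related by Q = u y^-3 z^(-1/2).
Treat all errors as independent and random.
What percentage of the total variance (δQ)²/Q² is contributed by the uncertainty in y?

(δQ/Q)² = (1·δu/u)² + (-3·δy/y)² + (−½·δz/z)²
  u term: (1×0.110)² = 0.0121
  y term: (-3×0.0372)² = 0.0124
  z term: (-0.5×0.0251)² = 0.000158
Total = 0.0247. Share from y = 0.0124/0.0247 = 0.504.

50.4%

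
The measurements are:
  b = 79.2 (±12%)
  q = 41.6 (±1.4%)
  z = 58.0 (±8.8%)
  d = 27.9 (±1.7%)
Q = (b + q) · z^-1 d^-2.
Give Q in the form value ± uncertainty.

0.00268 ± 0.000329

Let u = b + q = 121. δu = √(δb² + δq²) = √(90.3 + 0.339) = 9.52, so δu/u = 0.0788.
Q is then a monomial in u, z, d:
δQ/Q = √((δu/u)² + (-1·δz/z)² + (-2·δd/d)²) = √(0.00621 + 0.00774 + 0.00116) = 0.123
Q = 0.00268, so δQ = 0.123 × 0.00268 = 0.000329.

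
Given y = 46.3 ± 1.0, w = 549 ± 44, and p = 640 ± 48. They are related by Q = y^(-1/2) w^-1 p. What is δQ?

Products/powers → add relative errors in quadrature, weighted by exponent:
  (−½·δy/y)² = (-0.5×0.0216)² = 0.000117;  (-1·δw/w)² = (-1×0.0801)² = 0.00642;  (1·δp/p)² = (1×0.0750)² = 0.00562
δQ/Q = √(0.0122) = 0.110
Q = 0.171, so δQ = 0.110 × 0.171 = 0.0189.

0.0189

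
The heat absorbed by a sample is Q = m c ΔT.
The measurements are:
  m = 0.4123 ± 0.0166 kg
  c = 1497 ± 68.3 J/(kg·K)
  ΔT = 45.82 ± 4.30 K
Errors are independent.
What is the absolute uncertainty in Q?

3160 J

For a monomial Q ∝ m, c, ΔT, fractional errors add in quadrature:
  (1·δm/m)² = (1×0.0403)² = 0.00162;  (1·δc/c)² = (1×0.0456)² = 0.00208;  (1·δΔT/ΔT)² = (1×0.0938)² = 0.00881
δQ/Q = √(0.0125) = 0.112
Q = 28280 J, so δQ = 0.112 × 28280 = 3160 J.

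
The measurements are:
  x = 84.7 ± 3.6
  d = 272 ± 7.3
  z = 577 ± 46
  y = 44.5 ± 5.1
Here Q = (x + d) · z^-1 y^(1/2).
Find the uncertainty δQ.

0.416

Let u = x + d = 357. δu = √(δx² + δd²) = √(13.0 + 53.3) = 8.14, so δu/u = 0.0228.
Q is then a monomial in u, z, y:
δQ/Q = √((δu/u)² + (-1·δz/z)² + (½·δy/y)²) = √(0.000521 + 0.00636 + 0.00328) = 0.101
Q = 4.12, so δQ = 0.101 × 4.12 = 0.416.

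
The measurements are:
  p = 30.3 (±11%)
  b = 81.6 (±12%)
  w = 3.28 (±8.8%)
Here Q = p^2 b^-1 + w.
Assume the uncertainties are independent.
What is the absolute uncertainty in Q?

Let h = p^2·b^-1 = 11.3. δh/h = √((2·δp/p)² + (-1·δb/b)²) = √(0.0484 + 0.0144) = 0.251, so δh = 2.82.
Q = h + w: δQ = √(δh² + δw²) = √(7.95 + 0.0833) = 2.83

2.83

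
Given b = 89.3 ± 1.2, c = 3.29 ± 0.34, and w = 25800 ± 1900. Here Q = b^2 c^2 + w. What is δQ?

18100

Let p = b^2·c^2 = 86300. δp/p = √((2·δb/b)² + (2·δc/c)²) = √(0.000722 + 0.0427) = 0.208, so δp = 18000.
Q = p + w: δQ = √(δp² + δw²) = √(3.24e+08 + 3.61e+06) = 18100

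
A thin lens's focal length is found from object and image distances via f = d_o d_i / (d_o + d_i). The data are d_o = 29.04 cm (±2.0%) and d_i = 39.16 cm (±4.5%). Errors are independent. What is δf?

∂f/∂d_o = (d_i/(d_o+d_i))² = 0.330;  ∂f/∂d_i = (d_o/(d_o+d_i))² = 0.181
δf = √((∂f/∂d_o · δd_o)² + (∂f/∂d_i · δd_i)²) = √(0.0367 + 0.102) = 0.372 cm

0.372 cm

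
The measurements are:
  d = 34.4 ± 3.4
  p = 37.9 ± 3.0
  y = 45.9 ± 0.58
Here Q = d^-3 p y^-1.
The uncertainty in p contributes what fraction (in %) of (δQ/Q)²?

(δQ/Q)² = (-3·δd/d)² + (1·δp/p)² + (-1·δy/y)²
  d term: (-3×0.0988)² = 0.0879
  p term: (1×0.0792)² = 0.00627
  y term: (-1×0.0126)² = 0.000160
Total = 0.0943. Share from p = 0.00627/0.0943 = 0.0664.

6.64%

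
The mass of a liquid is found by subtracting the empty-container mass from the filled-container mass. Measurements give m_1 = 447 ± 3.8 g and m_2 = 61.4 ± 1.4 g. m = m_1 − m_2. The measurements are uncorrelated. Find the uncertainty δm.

For a sum/difference, combine absolute errors in quadrature:
  (δm_1)² = 14.4;  (δm_2)² = 1.96
δm = √(16.4) = 4.05 g

4.05 g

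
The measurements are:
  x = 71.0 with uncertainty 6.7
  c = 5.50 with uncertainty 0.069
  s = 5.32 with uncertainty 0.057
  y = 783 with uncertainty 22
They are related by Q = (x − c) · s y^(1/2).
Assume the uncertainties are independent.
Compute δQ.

Let u = x − c = 65.5. δu = √(δx² + δc²) = √(44.9 + 0.00476) = 6.70, so δu/u = 0.102.
Q is then a monomial in u, s, y:
δQ/Q = √((δu/u)² + (1·δs/s)² + (½·δy/y)²) = √(0.0105 + 0.000115 + 0.000197) = 0.104
Q = 9750, so δQ = 0.104 × 9750 = 1010.

1010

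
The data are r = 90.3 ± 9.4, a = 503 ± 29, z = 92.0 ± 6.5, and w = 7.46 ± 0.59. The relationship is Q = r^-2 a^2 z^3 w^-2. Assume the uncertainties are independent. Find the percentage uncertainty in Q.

35.6%

Each factor contributes (exponent × relative error)² to (δQ/Q)²:
  (-2·δr/r)² = (-2×0.104)² = 0.0433;  (2·δa/a)² = (2×0.0577)² = 0.0133;  (3·δz/z)² = (3×0.0707)² = 0.0449;  (-2·δw/w)² = (-2×0.0791)² = 0.0250
δQ/Q = √(0.127) = 0.356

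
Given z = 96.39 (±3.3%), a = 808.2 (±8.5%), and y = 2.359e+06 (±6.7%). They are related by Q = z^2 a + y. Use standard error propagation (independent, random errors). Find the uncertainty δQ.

Let p = z^2·a = 7.509e+06. δp/p = √((2·δz/z)² + (1·δa/a)²) = √(0.00436 + 0.00722) = 0.108, so δp = 8.08e+05.
Q = p + y: δQ = √(δp² + δy²) = √(6.53e+11 + 2.5e+10) = 8.23e+05

8.23e+05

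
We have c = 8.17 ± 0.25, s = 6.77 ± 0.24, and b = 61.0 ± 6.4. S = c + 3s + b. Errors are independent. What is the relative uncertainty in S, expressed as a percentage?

7.20%

Each term contributes (cᵢ δxᵢ)² to (δS)²:
  (δc)² = 0.0625;  (3·δs)² = 0.518;  (δb)² = 41.0
δS = √(41.5) = 6.45
S = 89.5, so δS/S = 6.45/89.5 = 0.0720.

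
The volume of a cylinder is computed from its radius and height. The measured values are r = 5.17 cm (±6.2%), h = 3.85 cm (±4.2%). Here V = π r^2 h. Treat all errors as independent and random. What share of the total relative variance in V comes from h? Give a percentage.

10.3%

(δV/V)² = (2·δr/r)² + (1·δh/h)²
  r term: (2×0.0620)² = 0.0154
  h term: (1×0.0420)² = 0.00176
Total = 0.0171. Share from h = 0.00176/0.0171 = 0.103.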